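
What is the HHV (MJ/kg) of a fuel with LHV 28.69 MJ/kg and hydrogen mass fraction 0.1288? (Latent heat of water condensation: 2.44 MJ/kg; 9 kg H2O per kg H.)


HHV = LHV + H_frac * 9 * 2.44
= 28.69 + 0.1288 * 9 * 2.44
= 31.5184 MJ/kg

31.5184 MJ/kg


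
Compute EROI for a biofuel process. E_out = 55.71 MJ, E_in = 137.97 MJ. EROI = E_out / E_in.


EROI = E_out / E_in
= 55.71 / 137.97
= 0.4038

0.4038


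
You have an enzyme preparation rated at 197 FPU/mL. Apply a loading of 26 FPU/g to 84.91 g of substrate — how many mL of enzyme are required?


V = dosage * m_sub / activity
V = 26 * 84.91 / 197
V = 11.2064 mL

11.2064 mL


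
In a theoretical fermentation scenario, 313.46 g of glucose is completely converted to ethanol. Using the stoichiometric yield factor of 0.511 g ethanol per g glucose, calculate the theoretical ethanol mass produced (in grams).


Theoretical ethanol yield: m_EtOH = 0.511 * m_glucose
m_EtOH = 0.511 * 313.46 = 160.1781 g

160.1781 g


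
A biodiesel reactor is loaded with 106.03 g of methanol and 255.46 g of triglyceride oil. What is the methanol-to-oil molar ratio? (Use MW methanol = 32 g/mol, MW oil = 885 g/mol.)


Molar ratio = n_MeOH / n_oil = (MeOH/32) / (oil/885) = (MeOH * 885) / (32 * oil)
= (106.03 * 885) / (32 * 255.46)
= 11.4789

11.4789


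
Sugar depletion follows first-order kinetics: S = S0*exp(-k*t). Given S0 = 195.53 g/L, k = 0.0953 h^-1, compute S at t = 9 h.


S = S0 * exp(-k * t)
S = 195.53 * exp(-0.0953 * 9)
S = 82.9314 g/L

82.9314 g/L


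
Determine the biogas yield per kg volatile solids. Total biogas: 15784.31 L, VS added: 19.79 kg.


Y = V / VS
= 15784.31 / 19.79
= 797.5902 L/kg VS

797.5902 L/kg VS


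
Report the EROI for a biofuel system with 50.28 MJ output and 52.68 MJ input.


EROI = E_out / E_in
= 50.28 / 52.68
= 0.9544

0.9544


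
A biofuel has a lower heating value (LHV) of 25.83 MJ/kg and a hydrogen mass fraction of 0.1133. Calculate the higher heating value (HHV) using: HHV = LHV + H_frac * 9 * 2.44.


HHV = LHV + H_frac * 9 * 2.44
= 25.83 + 0.1133 * 9 * 2.44
= 28.3181 MJ/kg

28.3181 MJ/kg


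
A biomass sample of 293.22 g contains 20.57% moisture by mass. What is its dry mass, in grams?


Wd = Ww * (1 - MC/100)
= 293.22 * (1 - 20.57/100)
= 232.9046 g

232.9046 g


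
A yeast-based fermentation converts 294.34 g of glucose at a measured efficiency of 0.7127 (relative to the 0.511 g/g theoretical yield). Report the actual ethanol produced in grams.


Actual ethanol: m = 0.511 * 294.34 * 0.7127
m = 107.1956 g

107.1956 g


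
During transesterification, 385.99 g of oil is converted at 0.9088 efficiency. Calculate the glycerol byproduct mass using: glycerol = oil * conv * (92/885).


glycerol = oil * conv * (92/885)
= 385.99 * 0.9088 * 92 / 885
= 36.4661 g

36.4661 g


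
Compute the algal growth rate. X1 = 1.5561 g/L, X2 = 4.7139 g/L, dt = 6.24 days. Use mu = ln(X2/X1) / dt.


mu = ln(X2/X1) / dt
= ln(4.7139/1.5561) / 6.24
= 0.1776 per day

0.1776 per day


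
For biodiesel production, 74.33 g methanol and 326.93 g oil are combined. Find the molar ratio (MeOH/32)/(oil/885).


Molar ratio = n_MeOH / n_oil = (MeOH/32) / (oil/885) = (MeOH * 885) / (32 * oil)
= (74.33 * 885) / (32 * 326.93)
= 6.2879

6.2879


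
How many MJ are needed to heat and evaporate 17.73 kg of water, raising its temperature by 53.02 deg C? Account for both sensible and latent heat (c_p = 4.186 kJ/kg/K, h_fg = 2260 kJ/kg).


E = m_water * (4.186 * dT + 2260) / 1000
= 17.73 * (4.186 * 53.02 + 2260) / 1000
= 44.0048 MJ

44.0048 MJ


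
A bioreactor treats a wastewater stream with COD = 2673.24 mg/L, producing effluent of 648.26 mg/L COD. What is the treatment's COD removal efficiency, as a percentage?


eta = (COD_in - COD_out) / COD_in * 100
= (2673.24 - 648.26) / 2673.24 * 100
= 75.7500%

75.7500%


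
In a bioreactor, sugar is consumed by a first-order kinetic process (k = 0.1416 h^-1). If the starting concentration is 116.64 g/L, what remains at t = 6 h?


S = S0 * exp(-k * t)
S = 116.64 * exp(-0.1416 * 6)
S = 49.8736 g/L

49.8736 g/L


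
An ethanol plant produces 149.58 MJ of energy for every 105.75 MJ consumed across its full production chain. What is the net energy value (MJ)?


NEV = E_out - E_in
= 149.58 - 105.75
= 43.8300 MJ

43.8300 MJ


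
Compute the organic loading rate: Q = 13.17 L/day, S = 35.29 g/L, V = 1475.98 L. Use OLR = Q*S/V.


OLR = Q * S / V
= 13.17 * 35.29 / 1475.98
= 0.3149 g/L/day

0.3149 g/L/day


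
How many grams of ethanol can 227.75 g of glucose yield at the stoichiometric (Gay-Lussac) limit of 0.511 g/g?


Theoretical ethanol yield: m_EtOH = 0.511 * m_glucose
m_EtOH = 0.511 * 227.75 = 116.3803 g

116.3803 g


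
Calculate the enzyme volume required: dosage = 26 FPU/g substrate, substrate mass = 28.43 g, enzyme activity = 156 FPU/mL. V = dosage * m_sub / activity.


V = dosage * m_sub / activity
V = 26 * 28.43 / 156
V = 4.7383 mL

4.7383 mL


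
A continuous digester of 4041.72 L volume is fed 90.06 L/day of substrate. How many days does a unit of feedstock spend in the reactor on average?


HRT = V / Q
= 4041.72 / 90.06
= 44.8781 days

44.8781 days


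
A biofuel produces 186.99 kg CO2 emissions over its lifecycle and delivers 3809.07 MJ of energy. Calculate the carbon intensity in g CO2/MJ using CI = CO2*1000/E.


CI = CO2 * 1000 / E
= 186.99 * 1000 / 3809.07
= 49.0907 g CO2/MJ

49.0907 g CO2/MJ


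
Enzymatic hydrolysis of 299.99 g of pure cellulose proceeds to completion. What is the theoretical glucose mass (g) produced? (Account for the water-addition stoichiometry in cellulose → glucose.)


glucose = cellulose * 180/162
= 299.99 * 180/162
= 333.3222 g

333.3222 g


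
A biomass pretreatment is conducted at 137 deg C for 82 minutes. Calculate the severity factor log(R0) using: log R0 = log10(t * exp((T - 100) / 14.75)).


logR0 = log10(t * exp((T - 100) / 14.75))
= log10(82 * exp((137 - 100) / 14.75))
= 3.0032

3.0032


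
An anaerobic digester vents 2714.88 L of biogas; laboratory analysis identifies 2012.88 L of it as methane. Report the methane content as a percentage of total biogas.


CH4% = V_CH4 / V_total * 100
= 2012.88 / 2714.88 * 100
= 74.1425%

74.1425%


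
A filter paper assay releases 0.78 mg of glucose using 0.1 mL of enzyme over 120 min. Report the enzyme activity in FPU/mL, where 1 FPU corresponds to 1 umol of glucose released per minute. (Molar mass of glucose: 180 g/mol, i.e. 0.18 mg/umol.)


Activity = glucose_mg / (0.18 mg/umol * V_mL * t_min)
= 0.78 / (0.18 * 0.1 * 120)
= 0.3611 FPU/mL

0.3611 FPU/mL


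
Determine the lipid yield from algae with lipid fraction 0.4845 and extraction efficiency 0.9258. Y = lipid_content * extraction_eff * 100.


Y = lipid_content * extraction_eff * 100
= 0.4845 * 0.9258 * 100
= 44.8550%

44.8550%


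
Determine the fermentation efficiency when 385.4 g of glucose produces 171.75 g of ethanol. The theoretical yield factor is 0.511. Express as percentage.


Fermentation efficiency = (actual / (0.511 * glucose)) * 100
= (171.75 / (0.511 * 385.4)) * 100
= 87.2096%

87.2096%


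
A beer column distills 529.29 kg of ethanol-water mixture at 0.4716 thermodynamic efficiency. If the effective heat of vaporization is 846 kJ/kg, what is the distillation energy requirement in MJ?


E = m * 846 / (eta * 1000)
= 529.29 * 846 / (0.4716 * 1000)
= 949.4897 MJ

949.4897 MJ


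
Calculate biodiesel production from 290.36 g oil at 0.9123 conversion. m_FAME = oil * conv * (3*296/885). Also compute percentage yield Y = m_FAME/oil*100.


m_FAME = oil * conv * (3 * 296 / 885) = oil * conv * (888/885)
= 290.36 * 0.9123 * 888 / 885
= 265.7934 g
Y = m_FAME / oil * 100 = conv * (888/885) * 100
= 0.9123 * 888 / 885 * 100
= 91.54%

265.7934 g FAME; Y = 91.54%


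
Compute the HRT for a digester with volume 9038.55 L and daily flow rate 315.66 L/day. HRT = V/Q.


HRT = V / Q
= 9038.55 / 315.66
= 28.6338 days

28.6338 days


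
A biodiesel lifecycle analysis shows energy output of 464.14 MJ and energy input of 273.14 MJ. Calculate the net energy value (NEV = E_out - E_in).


NEV = E_out - E_in
= 464.14 - 273.14
= 191.0000 MJ

191.0000 MJ


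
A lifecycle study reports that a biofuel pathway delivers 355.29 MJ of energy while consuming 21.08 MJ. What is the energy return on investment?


EROI = E_out / E_in
= 355.29 / 21.08
= 16.8544

16.8544


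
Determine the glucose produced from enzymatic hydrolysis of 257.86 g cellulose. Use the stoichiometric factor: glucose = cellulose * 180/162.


glucose = cellulose * 180/162
= 257.86 * 180/162
= 286.5111 g

286.5111 g


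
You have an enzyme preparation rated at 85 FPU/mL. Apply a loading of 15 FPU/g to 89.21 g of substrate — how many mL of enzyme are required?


V = dosage * m_sub / activity
V = 15 * 89.21 / 85
V = 15.7429 mL

15.7429 mL


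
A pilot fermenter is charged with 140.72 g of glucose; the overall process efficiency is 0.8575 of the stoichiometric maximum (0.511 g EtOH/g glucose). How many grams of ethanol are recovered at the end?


Actual ethanol: m = 0.511 * 140.72 * 0.8575
m = 61.6610 g

61.6610 g


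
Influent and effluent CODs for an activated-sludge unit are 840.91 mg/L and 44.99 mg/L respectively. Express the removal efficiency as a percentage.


eta = (COD_in - COD_out) / COD_in * 100
= (840.91 - 44.99) / 840.91 * 100
= 94.6498%

94.6498%


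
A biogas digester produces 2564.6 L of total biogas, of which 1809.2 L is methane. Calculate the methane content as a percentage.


CH4% = V_CH4 / V_total * 100
= 1809.2 / 2564.6 * 100
= 70.5451%

70.5451%


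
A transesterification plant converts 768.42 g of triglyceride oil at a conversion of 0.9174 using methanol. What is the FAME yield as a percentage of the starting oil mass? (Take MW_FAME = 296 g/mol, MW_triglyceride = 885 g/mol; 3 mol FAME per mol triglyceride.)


m_FAME = oil * conv * (3 * 296 / 885) = oil * conv * (888/885)
= 768.42 * 0.9174 * 888 / 885
= 707.3382 g
Y = m_FAME / oil * 100 = conv * (888/885) * 100
= 0.9174 * 888 / 885 * 100
= 92.05%

92.05%


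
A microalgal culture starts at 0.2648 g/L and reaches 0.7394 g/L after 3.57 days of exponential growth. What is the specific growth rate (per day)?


mu = ln(X2/X1) / dt
= ln(0.7394/0.2648) / 3.57
= 0.2876 per day

0.2876 per day


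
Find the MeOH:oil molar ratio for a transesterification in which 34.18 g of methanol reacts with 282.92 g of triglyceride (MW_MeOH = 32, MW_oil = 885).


Molar ratio = n_MeOH / n_oil = (MeOH/32) / (oil/885) = (MeOH * 885) / (32 * oil)
= (34.18 * 885) / (32 * 282.92)
= 3.3412

3.3412


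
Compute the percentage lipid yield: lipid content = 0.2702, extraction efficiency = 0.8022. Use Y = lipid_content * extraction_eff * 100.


Y = lipid_content * extraction_eff * 100
= 0.2702 * 0.8022 * 100
= 21.6754%

21.6754%


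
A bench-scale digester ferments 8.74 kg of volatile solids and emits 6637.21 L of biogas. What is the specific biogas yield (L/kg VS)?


Y = V / VS
= 6637.21 / 8.74
= 759.4062 L/kg VS

759.4062 L/kg VS


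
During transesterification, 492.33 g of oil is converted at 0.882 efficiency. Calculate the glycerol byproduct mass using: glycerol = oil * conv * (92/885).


glycerol = oil * conv * (92/885)
= 492.33 * 0.882 * 92 / 885
= 45.1408 g

45.1408 g


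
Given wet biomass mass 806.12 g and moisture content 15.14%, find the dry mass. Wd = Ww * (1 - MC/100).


Wd = Ww * (1 - MC/100)
= 806.12 * (1 - 15.14/100)
= 684.0734 g

684.0734 g


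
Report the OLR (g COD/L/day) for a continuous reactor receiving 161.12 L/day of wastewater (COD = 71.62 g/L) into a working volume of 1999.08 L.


OLR = Q * S / V
= 161.12 * 71.62 / 1999.08
= 5.7724 g/L/day

5.7724 g/L/day


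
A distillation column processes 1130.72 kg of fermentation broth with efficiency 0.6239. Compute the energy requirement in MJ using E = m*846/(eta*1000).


E = m * 846 / (eta * 1000)
= 1130.72 * 846 / (0.6239 * 1000)
= 1533.2411 MJ

1533.2411 MJ


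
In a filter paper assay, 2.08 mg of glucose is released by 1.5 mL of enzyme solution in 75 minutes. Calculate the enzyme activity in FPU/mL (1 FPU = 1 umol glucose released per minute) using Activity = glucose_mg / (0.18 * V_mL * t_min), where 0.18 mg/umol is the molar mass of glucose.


Activity = glucose_mg / (0.18 mg/umol * V_mL * t_min)
= 2.08 / (0.18 * 1.5 * 75)
= 0.1027 FPU/mL

0.1027 FPU/mL


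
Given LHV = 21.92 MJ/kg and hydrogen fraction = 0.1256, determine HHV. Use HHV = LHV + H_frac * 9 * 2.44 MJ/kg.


HHV = LHV + H_frac * 9 * 2.44
= 21.92 + 0.1256 * 9 * 2.44
= 24.6782 MJ/kg

24.6782 MJ/kg


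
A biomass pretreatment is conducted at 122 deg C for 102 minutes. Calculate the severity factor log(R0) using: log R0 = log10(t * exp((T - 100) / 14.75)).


logR0 = log10(t * exp((T - 100) / 14.75))
= log10(102 * exp((122 - 100) / 14.75))
= 2.6564

2.6564


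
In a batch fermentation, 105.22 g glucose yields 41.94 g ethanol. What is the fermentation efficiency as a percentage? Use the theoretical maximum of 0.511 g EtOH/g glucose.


Fermentation efficiency = (actual / (0.511 * glucose)) * 100
= (41.94 / (0.511 * 105.22)) * 100
= 78.0026%

78.0026%


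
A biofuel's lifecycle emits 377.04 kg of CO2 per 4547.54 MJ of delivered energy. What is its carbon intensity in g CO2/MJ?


CI = CO2 * 1000 / E
= 377.04 * 1000 / 4547.54
= 82.9108 g CO2/MJ

82.9108 g CO2/MJ


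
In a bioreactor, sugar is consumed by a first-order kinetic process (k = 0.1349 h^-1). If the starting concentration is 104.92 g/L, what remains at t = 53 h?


S = S0 * exp(-k * t)
S = 104.92 * exp(-0.1349 * 53)
S = 0.0824 g/L

0.0824 g/L


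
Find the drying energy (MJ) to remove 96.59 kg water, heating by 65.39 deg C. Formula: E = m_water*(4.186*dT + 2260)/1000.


E = m_water * (4.186 * dT + 2260) / 1000
= 96.59 * (4.186 * 65.39 + 2260) / 1000
= 244.7323 MJ

244.7323 MJ


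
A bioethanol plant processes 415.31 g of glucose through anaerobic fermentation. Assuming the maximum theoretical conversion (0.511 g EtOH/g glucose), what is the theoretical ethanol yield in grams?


Theoretical ethanol yield: m_EtOH = 0.511 * m_glucose
m_EtOH = 0.511 * 415.31 = 212.2234 g

212.2234 g


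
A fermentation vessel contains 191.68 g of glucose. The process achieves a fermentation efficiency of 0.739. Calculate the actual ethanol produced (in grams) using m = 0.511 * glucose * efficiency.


Actual ethanol: m = 0.511 * 191.68 * 0.739
m = 72.3839 g

72.3839 g


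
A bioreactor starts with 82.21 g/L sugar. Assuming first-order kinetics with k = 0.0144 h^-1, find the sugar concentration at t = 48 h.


S = S0 * exp(-k * t)
S = 82.21 * exp(-0.0144 * 48)
S = 41.1851 g/L

41.1851 g/L


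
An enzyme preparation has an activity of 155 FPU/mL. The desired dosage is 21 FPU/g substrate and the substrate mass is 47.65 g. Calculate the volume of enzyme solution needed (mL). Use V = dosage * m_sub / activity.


V = dosage * m_sub / activity
V = 21 * 47.65 / 155
V = 6.4558 mL

6.4558 mL


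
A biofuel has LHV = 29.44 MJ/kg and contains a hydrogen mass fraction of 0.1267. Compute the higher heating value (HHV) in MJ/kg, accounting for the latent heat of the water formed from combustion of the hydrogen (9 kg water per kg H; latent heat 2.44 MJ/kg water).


HHV = LHV + H_frac * 9 * 2.44
= 29.44 + 0.1267 * 9 * 2.44
= 32.2223 MJ/kg

32.2223 MJ/kg


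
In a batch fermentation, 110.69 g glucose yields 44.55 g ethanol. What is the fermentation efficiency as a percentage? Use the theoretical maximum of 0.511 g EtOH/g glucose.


Fermentation efficiency = (actual / (0.511 * glucose)) * 100
= (44.55 / (0.511 * 110.69)) * 100
= 78.7623%

78.7623%


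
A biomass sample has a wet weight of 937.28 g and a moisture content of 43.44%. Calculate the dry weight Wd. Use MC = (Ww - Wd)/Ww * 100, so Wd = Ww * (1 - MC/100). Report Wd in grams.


Wd = Ww * (1 - MC/100)
= 937.28 * (1 - 43.44/100)
= 530.1256 g

530.1256 g


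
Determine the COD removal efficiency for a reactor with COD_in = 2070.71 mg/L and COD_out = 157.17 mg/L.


eta = (COD_in - COD_out) / COD_in * 100
= (2070.71 - 157.17) / 2070.71 * 100
= 92.4098%

92.4098%


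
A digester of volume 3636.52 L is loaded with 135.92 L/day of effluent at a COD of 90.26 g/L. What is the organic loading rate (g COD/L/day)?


OLR = Q * S / V
= 135.92 * 90.26 / 3636.52
= 3.3736 g/L/day

3.3736 g/L/day


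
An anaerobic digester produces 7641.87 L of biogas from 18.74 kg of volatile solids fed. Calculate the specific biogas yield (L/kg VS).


Y = V / VS
= 7641.87 / 18.74
= 407.7839 L/kg VS

407.7839 L/kg VS


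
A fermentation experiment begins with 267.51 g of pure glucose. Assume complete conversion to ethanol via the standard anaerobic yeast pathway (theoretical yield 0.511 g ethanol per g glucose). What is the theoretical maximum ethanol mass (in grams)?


Theoretical ethanol yield: m_EtOH = 0.511 * m_glucose
m_EtOH = 0.511 * 267.51 = 136.6976 g

136.6976 g


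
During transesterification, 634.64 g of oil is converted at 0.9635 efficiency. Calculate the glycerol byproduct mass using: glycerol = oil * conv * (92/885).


glycerol = oil * conv * (92/885)
= 634.64 * 0.9635 * 92 / 885
= 63.5658 g

63.5658 g


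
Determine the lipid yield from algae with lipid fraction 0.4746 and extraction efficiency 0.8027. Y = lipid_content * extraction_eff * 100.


Y = lipid_content * extraction_eff * 100
= 0.4746 * 0.8027 * 100
= 38.0961%

38.0961%


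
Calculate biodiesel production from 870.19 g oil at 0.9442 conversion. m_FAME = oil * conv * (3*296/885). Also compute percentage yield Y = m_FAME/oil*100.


m_FAME = oil * conv * (3 * 296 / 885) = oil * conv * (888/885)
= 870.19 * 0.9442 * 888 / 885
= 824.4186 g
Y = m_FAME / oil * 100 = conv * (888/885) * 100
= 0.9442 * 888 / 885 * 100
= 94.74%

824.4186 g FAME; Y = 94.74%


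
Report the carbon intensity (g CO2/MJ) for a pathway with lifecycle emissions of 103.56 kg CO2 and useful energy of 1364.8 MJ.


CI = CO2 * 1000 / E
= 103.56 * 1000 / 1364.8
= 75.8792 g CO2/MJ

75.8792 g CO2/MJ


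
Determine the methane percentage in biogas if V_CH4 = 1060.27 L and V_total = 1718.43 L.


CH4% = V_CH4 / V_total * 100
= 1060.27 / 1718.43 * 100
= 61.6999%

61.6999%


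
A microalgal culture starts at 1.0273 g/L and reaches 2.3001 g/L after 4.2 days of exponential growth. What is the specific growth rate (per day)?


mu = ln(X2/X1) / dt
= ln(2.3001/1.0273) / 4.2
= 0.1919 per day

0.1919 per day


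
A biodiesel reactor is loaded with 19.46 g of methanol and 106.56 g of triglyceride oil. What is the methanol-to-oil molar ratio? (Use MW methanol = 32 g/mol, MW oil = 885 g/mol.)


Molar ratio = n_MeOH / n_oil = (MeOH/32) / (oil/885) = (MeOH * 885) / (32 * oil)
= (19.46 * 885) / (32 * 106.56)
= 5.0506

5.0506


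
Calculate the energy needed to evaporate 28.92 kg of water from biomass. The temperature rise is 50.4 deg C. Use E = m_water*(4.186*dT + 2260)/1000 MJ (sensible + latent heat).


E = m_water * (4.186 * dT + 2260) / 1000
= 28.92 * (4.186 * 50.4 + 2260) / 1000
= 71.4606 MJ

71.4606 MJ


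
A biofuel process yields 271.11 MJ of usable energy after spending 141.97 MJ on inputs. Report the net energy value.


NEV = E_out - E_in
= 271.11 - 141.97
= 129.1400 MJ

129.1400 MJ


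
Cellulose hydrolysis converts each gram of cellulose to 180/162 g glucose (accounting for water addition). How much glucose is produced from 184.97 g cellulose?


glucose = cellulose * 180/162
= 184.97 * 180/162
= 205.5222 g

205.5222 g


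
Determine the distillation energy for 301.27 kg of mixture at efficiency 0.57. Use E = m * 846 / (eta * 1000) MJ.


E = m * 846 / (eta * 1000)
= 301.27 * 846 / (0.57 * 1000)
= 447.1481 MJ

447.1481 MJ


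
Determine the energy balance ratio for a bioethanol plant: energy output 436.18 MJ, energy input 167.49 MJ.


EROI = E_out / E_in
= 436.18 / 167.49
= 2.6042

2.6042


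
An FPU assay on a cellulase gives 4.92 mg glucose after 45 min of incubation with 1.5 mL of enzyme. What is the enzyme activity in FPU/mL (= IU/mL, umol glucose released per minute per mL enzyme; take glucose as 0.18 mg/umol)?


Activity = glucose_mg / (0.18 mg/umol * V_mL * t_min)
= 4.92 / (0.18 * 1.5 * 45)
= 0.4049 FPU/mL

0.4049 FPU/mL


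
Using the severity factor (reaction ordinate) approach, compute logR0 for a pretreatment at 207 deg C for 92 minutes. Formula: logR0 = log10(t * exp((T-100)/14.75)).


logR0 = log10(t * exp((T - 100) / 14.75))
= log10(92 * exp((207 - 100) / 14.75))
= 5.1143

5.1143


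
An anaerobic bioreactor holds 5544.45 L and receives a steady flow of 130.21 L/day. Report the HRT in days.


HRT = V / Q
= 5544.45 / 130.21
= 42.5808 days

42.5808 days


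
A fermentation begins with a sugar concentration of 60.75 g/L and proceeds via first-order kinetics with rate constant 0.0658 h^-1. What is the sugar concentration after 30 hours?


S = S0 * exp(-k * t)
S = 60.75 * exp(-0.0658 * 30)
S = 8.4382 g/L

8.4382 g/L


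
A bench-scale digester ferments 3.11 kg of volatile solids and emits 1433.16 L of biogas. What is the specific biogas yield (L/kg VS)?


Y = V / VS
= 1433.16 / 3.11
= 460.8232 L/kg VS

460.8232 L/kg VS


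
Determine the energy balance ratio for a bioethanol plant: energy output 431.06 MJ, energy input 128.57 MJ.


EROI = E_out / E_in
= 431.06 / 128.57
= 3.3527

3.3527


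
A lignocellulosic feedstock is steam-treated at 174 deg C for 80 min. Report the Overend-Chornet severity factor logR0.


logR0 = log10(t * exp((T - 100) / 14.75))
= log10(80 * exp((174 - 100) / 14.75))
= 4.0819

4.0819


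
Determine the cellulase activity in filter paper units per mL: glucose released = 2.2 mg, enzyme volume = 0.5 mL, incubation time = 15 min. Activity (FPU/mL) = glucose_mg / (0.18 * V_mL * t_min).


Activity = glucose_mg / (0.18 mg/umol * V_mL * t_min)
= 2.2 / (0.18 * 0.5 * 15)
= 1.6296 FPU/mL

1.6296 FPU/mL


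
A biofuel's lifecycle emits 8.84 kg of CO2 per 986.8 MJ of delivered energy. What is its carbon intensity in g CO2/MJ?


CI = CO2 * 1000 / E
= 8.84 * 1000 / 986.8
= 8.9582 g CO2/MJ

8.9582 g CO2/MJ


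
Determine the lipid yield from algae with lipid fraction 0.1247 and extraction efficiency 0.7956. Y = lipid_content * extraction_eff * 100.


Y = lipid_content * extraction_eff * 100
= 0.1247 * 0.7956 * 100
= 9.9211%

9.9211%


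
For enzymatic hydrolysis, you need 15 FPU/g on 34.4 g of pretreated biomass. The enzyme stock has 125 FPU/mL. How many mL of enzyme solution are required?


V = dosage * m_sub / activity
V = 15 * 34.4 / 125
V = 4.1280 mL

4.1280 mL


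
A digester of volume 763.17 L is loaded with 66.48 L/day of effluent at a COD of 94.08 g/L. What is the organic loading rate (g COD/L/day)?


OLR = Q * S / V
= 66.48 * 94.08 / 763.17
= 8.1953 g/L/day

8.1953 g/L/day


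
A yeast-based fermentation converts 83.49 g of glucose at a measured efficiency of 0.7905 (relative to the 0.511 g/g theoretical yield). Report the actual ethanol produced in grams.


Actual ethanol: m = 0.511 * 83.49 * 0.7905
m = 33.7254 g

33.7254 g


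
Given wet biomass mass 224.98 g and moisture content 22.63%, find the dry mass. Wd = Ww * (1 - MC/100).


Wd = Ww * (1 - MC/100)
= 224.98 * (1 - 22.63/100)
= 174.0670 g

174.0670 g


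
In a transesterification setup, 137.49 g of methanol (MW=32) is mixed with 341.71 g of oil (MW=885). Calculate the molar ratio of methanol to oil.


Molar ratio = n_MeOH / n_oil = (MeOH/32) / (oil/885) = (MeOH * 885) / (32 * oil)
= (137.49 * 885) / (32 * 341.71)
= 11.1277

11.1277


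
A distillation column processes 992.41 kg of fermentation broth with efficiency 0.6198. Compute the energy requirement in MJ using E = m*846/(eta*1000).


E = m * 846 / (eta * 1000)
= 992.41 * 846 / (0.6198 * 1000)
= 1354.5964 MJ

1354.5964 MJ


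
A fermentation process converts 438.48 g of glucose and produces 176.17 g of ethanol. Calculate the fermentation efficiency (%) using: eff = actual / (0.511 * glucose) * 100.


Fermentation efficiency = (actual / (0.511 * glucose)) * 100
= (176.17 / (0.511 * 438.48)) * 100
= 78.6251%

78.6251%


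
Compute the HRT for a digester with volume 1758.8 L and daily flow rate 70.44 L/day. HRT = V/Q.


HRT = V / Q
= 1758.8 / 70.44
= 24.9688 days

24.9688 days


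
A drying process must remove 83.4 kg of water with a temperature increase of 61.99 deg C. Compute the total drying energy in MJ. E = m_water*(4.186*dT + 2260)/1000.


E = m_water * (4.186 * dT + 2260) / 1000
= 83.4 * (4.186 * 61.99 + 2260) / 1000
= 210.1255 MJ

210.1255 MJ


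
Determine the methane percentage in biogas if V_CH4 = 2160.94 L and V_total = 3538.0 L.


CH4% = V_CH4 / V_total * 100
= 2160.94 / 3538.0 * 100
= 61.0780%

61.0780%


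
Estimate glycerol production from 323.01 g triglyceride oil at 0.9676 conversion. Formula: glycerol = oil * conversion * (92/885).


glycerol = oil * conv * (92/885)
= 323.01 * 0.9676 * 92 / 885
= 32.4905 g

32.4905 g


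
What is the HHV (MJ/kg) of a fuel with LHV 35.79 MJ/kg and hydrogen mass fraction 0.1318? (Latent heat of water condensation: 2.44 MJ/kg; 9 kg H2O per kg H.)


HHV = LHV + H_frac * 9 * 2.44
= 35.79 + 0.1318 * 9 * 2.44
= 38.6843 MJ/kg

38.6843 MJ/kg


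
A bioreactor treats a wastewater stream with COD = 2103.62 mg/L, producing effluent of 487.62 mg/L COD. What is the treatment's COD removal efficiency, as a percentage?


eta = (COD_in - COD_out) / COD_in * 100
= (2103.62 - 487.62) / 2103.62 * 100
= 76.8200%

76.8200%


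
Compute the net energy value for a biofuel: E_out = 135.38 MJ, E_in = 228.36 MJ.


NEV = E_out - E_in
= 135.38 - 228.36
= -92.9800 MJ

-92.9800 MJ


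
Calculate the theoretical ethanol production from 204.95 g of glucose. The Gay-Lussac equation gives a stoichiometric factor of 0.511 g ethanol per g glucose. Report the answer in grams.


Theoretical ethanol yield: m_EtOH = 0.511 * m_glucose
m_EtOH = 0.511 * 204.95 = 104.7294 g

104.7294 g


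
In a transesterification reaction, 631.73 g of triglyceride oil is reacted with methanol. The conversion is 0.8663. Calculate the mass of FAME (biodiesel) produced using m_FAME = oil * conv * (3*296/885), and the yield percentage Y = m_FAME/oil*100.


m_FAME = oil * conv * (3 * 296 / 885) = oil * conv * (888/885)
= 631.73 * 0.8663 * 888 / 885
= 549.1228 g
Y = m_FAME / oil * 100 = conv * (888/885) * 100
= 0.8663 * 888 / 885 * 100
= 86.92%

549.1228 g FAME; Y = 86.92%


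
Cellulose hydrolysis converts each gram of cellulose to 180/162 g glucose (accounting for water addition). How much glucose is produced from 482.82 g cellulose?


glucose = cellulose * 180/162
= 482.82 * 180/162
= 536.4667 g

536.4667 g


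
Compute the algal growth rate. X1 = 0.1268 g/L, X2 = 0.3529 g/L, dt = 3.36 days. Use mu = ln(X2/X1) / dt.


mu = ln(X2/X1) / dt
= ln(0.3529/0.1268) / 3.36
= 0.3046 per day

0.3046 per day


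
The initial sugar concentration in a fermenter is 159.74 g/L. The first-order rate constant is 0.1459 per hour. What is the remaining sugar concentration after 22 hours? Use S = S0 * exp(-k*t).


S = S0 * exp(-k * t)
S = 159.74 * exp(-0.1459 * 22)
S = 6.4479 g/L

6.4479 g/L


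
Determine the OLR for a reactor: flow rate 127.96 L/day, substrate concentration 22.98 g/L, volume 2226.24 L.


OLR = Q * S / V
= 127.96 * 22.98 / 2226.24
= 1.3208 g/L/day

1.3208 g/L/day


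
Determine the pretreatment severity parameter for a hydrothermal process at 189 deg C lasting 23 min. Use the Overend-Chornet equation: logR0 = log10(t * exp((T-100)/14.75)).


logR0 = log10(t * exp((T - 100) / 14.75))
= log10(23 * exp((189 - 100) / 14.75))
= 3.9822

3.9822


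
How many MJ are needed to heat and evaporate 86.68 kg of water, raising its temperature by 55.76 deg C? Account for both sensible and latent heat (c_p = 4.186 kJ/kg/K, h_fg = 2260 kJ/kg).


E = m_water * (4.186 * dT + 2260) / 1000
= 86.68 * (4.186 * 55.76 + 2260) / 1000
= 216.1289 MJ

216.1289 MJ


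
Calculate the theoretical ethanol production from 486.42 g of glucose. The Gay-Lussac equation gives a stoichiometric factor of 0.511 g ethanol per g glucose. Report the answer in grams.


Theoretical ethanol yield: m_EtOH = 0.511 * m_glucose
m_EtOH = 0.511 * 486.42 = 248.5606 g

248.5606 g


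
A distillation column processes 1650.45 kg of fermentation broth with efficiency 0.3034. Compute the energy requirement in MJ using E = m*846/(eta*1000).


E = m * 846 / (eta * 1000)
= 1650.45 * 846 / (0.3034 * 1000)
= 4602.1117 MJ

4602.1117 MJ


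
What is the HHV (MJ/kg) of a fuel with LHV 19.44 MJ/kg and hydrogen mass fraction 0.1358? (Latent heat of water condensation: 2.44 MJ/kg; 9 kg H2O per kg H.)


HHV = LHV + H_frac * 9 * 2.44
= 19.44 + 0.1358 * 9 * 2.44
= 22.4222 MJ/kg

22.4222 MJ/kg


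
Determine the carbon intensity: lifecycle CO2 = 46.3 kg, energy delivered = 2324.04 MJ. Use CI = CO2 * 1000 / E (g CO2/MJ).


CI = CO2 * 1000 / E
= 46.3 * 1000 / 2324.04
= 19.9222 g CO2/MJ

19.9222 g CO2/MJ


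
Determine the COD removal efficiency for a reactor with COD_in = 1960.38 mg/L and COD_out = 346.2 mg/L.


eta = (COD_in - COD_out) / COD_in * 100
= (1960.38 - 346.2) / 1960.38 * 100
= 82.3402%

82.3402%


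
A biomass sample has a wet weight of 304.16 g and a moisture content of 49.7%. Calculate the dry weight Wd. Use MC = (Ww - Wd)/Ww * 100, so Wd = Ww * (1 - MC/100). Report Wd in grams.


Wd = Ww * (1 - MC/100)
= 304.16 * (1 - 49.7/100)
= 152.9925 g

152.9925 g


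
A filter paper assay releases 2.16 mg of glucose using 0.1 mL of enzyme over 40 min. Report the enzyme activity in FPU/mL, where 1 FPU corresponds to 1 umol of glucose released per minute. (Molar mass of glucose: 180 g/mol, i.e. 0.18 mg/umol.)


Activity = glucose_mg / (0.18 mg/umol * V_mL * t_min)
= 2.16 / (0.18 * 0.1 * 40)
= 3.0000 FPU/mL

3.0000 FPU/mL


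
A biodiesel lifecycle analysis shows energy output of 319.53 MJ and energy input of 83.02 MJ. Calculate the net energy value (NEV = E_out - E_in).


NEV = E_out - E_in
= 319.53 - 83.02
= 236.5100 MJ

236.5100 MJ


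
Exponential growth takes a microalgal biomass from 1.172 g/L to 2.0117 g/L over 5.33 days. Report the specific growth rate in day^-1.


mu = ln(X2/X1) / dt
= ln(2.0117/1.172) / 5.33
= 0.1014 per day

0.1014 per day


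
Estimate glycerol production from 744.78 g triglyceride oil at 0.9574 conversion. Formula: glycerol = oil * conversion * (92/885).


glycerol = oil * conv * (92/885)
= 744.78 * 0.9574 * 92 / 885
= 74.1252 g

74.1252 g


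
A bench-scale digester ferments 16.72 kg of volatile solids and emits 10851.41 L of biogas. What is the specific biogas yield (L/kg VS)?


Y = V / VS
= 10851.41 / 16.72
= 649.0078 L/kg VS

649.0078 L/kg VS


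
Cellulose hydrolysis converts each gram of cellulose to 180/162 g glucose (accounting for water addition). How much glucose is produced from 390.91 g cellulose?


glucose = cellulose * 180/162
= 390.91 * 180/162
= 434.3444 g

434.3444 g


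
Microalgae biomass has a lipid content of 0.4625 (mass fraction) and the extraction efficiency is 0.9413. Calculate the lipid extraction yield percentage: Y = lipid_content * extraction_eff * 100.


Y = lipid_content * extraction_eff * 100
= 0.4625 * 0.9413 * 100
= 43.5351%

43.5351%


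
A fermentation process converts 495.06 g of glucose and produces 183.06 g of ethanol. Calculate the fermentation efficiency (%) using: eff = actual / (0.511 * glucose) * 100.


Fermentation efficiency = (actual / (0.511 * glucose)) * 100
= (183.06 / (0.511 * 495.06)) * 100
= 72.3627%

72.3627%


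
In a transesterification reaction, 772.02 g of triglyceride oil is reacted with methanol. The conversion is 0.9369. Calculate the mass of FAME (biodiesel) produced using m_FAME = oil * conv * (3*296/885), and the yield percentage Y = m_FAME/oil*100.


m_FAME = oil * conv * (3 * 296 / 885) = oil * conv * (888/885)
= 772.02 * 0.9369 * 888 / 885
= 725.7574 g
Y = m_FAME / oil * 100 = conv * (888/885) * 100
= 0.9369 * 888 / 885 * 100
= 94.01%

725.7574 g FAME; Y = 94.01%


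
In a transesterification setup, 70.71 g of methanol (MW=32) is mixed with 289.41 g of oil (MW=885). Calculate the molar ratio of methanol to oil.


Molar ratio = n_MeOH / n_oil = (MeOH/32) / (oil/885) = (MeOH * 885) / (32 * oil)
= (70.71 * 885) / (32 * 289.41)
= 6.7571

6.7571


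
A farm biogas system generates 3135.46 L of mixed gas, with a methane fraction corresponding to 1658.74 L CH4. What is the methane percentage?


CH4% = V_CH4 / V_total * 100
= 1658.74 / 3135.46 * 100
= 52.9026%

52.9026%


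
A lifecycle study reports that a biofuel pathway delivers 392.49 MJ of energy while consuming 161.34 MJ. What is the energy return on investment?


EROI = E_out / E_in
= 392.49 / 161.34
= 2.4327

2.4327


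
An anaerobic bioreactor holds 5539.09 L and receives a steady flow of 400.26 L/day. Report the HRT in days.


HRT = V / Q
= 5539.09 / 400.26
= 13.8387 days

13.8387 days


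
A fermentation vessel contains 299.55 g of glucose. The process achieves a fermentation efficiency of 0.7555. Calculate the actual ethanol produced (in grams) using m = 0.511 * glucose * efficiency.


Actual ethanol: m = 0.511 * 299.55 * 0.7555
m = 115.6444 g

115.6444 g


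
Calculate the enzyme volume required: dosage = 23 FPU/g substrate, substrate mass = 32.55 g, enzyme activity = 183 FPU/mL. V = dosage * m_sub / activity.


V = dosage * m_sub / activity
V = 23 * 32.55 / 183
V = 4.0910 mL

4.0910 mL


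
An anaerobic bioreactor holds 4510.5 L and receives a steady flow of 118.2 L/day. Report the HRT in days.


HRT = V / Q
= 4510.5 / 118.2
= 38.1599 days

38.1599 days


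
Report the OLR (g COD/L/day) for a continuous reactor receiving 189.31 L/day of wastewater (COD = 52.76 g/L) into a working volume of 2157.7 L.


OLR = Q * S / V
= 189.31 * 52.76 / 2157.7
= 4.6290 g/L/day

4.6290 g/L/day


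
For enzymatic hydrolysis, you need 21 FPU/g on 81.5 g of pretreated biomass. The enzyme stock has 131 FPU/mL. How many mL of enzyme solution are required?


V = dosage * m_sub / activity
V = 21 * 81.5 / 131
V = 13.0649 mL

13.0649 mL


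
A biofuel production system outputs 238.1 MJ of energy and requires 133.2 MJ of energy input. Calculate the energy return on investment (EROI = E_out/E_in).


EROI = E_out / E_in
= 238.1 / 133.2
= 1.7875

1.7875


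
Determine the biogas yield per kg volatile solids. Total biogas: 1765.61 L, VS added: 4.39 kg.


Y = V / VS
= 1765.61 / 4.39
= 402.1891 L/kg VS

402.1891 L/kg VS


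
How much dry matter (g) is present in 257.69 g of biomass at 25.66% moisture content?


Wd = Ww * (1 - MC/100)
= 257.69 * (1 - 25.66/100)
= 191.5667 g

191.5667 g


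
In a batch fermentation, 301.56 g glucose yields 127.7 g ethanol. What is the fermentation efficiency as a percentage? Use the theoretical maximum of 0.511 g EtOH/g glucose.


Fermentation efficiency = (actual / (0.511 * glucose)) * 100
= (127.7 / (0.511 * 301.56)) * 100
= 82.8698%

82.8698%


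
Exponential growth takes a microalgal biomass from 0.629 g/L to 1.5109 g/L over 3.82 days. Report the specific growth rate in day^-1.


mu = ln(X2/X1) / dt
= ln(1.5109/0.629) / 3.82
= 0.2294 per day

0.2294 per day


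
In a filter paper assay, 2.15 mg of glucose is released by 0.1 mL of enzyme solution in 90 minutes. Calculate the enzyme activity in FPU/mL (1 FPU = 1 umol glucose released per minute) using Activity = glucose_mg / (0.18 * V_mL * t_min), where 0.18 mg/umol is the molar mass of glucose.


Activity = glucose_mg / (0.18 mg/umol * V_mL * t_min)
= 2.15 / (0.18 * 0.1 * 90)
= 1.3272 FPU/mL

1.3272 FPU/mL


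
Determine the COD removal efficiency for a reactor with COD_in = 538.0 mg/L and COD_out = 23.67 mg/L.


eta = (COD_in - COD_out) / COD_in * 100
= (538.0 - 23.67) / 538.0 * 100
= 95.6004%

95.6004%


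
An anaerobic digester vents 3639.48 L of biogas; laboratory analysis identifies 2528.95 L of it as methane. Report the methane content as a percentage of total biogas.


CH4% = V_CH4 / V_total * 100
= 2528.95 / 3639.48 * 100
= 69.4866%

69.4866%


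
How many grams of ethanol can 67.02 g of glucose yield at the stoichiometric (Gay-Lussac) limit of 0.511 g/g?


Theoretical ethanol yield: m_EtOH = 0.511 * m_glucose
m_EtOH = 0.511 * 67.02 = 34.2472 g

34.2472 g


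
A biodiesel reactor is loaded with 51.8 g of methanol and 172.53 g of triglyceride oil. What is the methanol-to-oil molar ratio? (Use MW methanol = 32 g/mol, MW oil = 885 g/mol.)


Molar ratio = n_MeOH / n_oil = (MeOH/32) / (oil/885) = (MeOH * 885) / (32 * oil)
= (51.8 * 885) / (32 * 172.53)
= 8.3034

8.3034


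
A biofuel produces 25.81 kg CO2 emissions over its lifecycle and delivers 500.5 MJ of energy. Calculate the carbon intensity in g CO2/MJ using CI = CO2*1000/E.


CI = CO2 * 1000 / E
= 25.81 * 1000 / 500.5
= 51.5684 g CO2/MJ

51.5684 g CO2/MJ


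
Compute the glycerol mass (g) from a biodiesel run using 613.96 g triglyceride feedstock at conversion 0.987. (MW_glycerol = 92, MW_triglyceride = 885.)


glycerol = oil * conv * (92/885)
= 613.96 * 0.987 * 92 / 885
= 62.9944 g

62.9944 g


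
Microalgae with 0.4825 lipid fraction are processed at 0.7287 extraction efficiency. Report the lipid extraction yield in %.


Y = lipid_content * extraction_eff * 100
= 0.4825 * 0.7287 * 100
= 35.1598%

35.1598%


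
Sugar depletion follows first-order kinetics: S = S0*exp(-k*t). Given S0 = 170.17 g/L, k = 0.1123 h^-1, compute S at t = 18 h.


S = S0 * exp(-k * t)
S = 170.17 * exp(-0.1123 * 18)
S = 22.5424 g/L

22.5424 g/L


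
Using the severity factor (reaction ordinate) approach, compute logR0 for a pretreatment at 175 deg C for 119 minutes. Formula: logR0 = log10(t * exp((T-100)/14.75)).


logR0 = log10(t * exp((T - 100) / 14.75))
= log10(119 * exp((175 - 100) / 14.75))
= 4.2838

4.2838


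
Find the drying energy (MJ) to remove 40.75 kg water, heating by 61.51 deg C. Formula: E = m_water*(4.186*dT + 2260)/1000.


E = m_water * (4.186 * dT + 2260) / 1000
= 40.75 * (4.186 * 61.51 + 2260) / 1000
= 102.5873 MJ

102.5873 MJ


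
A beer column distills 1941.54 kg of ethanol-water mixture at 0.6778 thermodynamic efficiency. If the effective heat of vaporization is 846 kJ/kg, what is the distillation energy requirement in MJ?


E = m * 846 / (eta * 1000)
= 1941.54 * 846 / (0.6778 * 1000)
= 2423.3444 MJ

2423.3444 MJ


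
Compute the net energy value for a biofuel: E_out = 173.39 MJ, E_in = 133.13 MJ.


NEV = E_out - E_in
= 173.39 - 133.13
= 40.2600 MJ

40.2600 MJ


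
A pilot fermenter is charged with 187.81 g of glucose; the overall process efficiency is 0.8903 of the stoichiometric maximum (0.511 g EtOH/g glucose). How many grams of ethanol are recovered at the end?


Actual ethanol: m = 0.511 * 187.81 * 0.8903
m = 85.4429 g

85.4429 g


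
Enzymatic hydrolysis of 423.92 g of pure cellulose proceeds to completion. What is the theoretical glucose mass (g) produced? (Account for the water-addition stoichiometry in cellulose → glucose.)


glucose = cellulose * 180/162
= 423.92 * 180/162
= 471.0222 g

471.0222 g


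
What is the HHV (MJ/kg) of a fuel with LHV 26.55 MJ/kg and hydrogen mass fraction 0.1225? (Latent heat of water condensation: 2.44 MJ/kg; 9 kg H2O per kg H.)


HHV = LHV + H_frac * 9 * 2.44
= 26.55 + 0.1225 * 9 * 2.44
= 29.2401 MJ/kg

29.2401 MJ/kg


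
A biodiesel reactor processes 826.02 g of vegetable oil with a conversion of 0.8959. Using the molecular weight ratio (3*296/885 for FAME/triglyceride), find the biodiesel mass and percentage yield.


m_FAME = oil * conv * (3 * 296 / 885) = oil * conv * (888/885)
= 826.02 * 0.8959 * 888 / 885
= 742.5399 g
Y = m_FAME / oil * 100 = conv * (888/885) * 100
= 0.8959 * 888 / 885 * 100
= 89.89%

742.5399 g FAME; Y = 89.89%
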